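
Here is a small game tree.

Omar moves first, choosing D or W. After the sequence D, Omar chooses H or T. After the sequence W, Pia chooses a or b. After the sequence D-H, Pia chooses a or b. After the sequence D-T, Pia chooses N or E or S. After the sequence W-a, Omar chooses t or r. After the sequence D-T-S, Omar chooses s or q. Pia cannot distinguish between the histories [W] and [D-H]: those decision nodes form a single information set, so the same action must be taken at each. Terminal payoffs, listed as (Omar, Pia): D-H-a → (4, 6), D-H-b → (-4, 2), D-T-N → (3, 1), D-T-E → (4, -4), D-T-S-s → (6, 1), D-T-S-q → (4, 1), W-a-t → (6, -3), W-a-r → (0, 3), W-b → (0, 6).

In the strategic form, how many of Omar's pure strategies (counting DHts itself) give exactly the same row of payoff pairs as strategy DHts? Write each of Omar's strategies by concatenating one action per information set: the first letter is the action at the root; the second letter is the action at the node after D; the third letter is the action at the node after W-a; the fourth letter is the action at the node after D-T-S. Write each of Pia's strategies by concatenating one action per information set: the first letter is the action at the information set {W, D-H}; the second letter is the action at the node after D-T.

Row for DHts (columns aN, aE, aS, bN, bE, bS): (4,6) (4,6) (4,6) (-4,2) (-4,2) (-4,2).
Under DHts, Omar's choice at the node after W-a and at the node after D-T-S can never be reached regardless of what Pia does, so varying those choices leaves every outcome unchanged.
Holding the reachable choices fixed and varying the unreachable ones freely already gives 2 × 2 = 4 equivalent strategies.
No other strategy reproduces this row, so those 4 are the full class: DHts, DHtq, DHrs, DHrq.

4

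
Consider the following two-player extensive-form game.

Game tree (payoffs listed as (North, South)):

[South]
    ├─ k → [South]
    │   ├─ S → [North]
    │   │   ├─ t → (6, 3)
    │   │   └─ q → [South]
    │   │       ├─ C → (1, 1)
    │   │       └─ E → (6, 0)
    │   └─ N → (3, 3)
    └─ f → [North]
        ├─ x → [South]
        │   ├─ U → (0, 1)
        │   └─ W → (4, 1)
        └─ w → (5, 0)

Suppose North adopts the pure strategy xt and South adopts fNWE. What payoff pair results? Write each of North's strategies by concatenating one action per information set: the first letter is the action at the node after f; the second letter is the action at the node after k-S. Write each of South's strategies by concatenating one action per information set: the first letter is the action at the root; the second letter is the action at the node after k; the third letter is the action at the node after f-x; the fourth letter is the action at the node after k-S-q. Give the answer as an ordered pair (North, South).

(4, 1)

Trace the play path from the root:
  South plays f
  North plays x at [f]
  South plays W at [f-x]
→ terminal payoff (4, 1).
(North's choice at the node after k-S is never reached on this path, so it doesn't affect the outcome.)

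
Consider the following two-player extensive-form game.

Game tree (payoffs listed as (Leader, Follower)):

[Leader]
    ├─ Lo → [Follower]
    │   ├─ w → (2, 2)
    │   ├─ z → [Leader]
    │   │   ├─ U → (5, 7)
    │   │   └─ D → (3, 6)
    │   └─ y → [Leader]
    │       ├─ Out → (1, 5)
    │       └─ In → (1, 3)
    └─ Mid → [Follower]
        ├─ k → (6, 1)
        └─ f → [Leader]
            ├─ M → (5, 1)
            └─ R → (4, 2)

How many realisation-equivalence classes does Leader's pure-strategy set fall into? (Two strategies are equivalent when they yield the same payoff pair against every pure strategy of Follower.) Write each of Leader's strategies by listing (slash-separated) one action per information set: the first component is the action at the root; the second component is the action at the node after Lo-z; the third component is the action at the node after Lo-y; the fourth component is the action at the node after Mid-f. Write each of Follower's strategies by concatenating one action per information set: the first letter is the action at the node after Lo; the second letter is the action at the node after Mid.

6

Leader has 16 pure strategies: Lo/U/Out/M, Lo/U/Out/R, Lo/U/In/M, Lo/U/In/R, Lo/D/Out/M, Lo/D/Out/R, Lo/D/In/M, Lo/D/In/R, Mid/U/Out/M, Mid/U/Out/R, Mid/U/In/M, Mid/U/In/R, Mid/D/Out/M, Mid/D/Out/R, Mid/D/In/M, Mid/D/In/R. Columns: wk, wf, zk, zf, yk, yf.
{Lo/U/Out/M, Lo/U/Out/R} → row (2,2) (2,2) (5,7) (5,7) (1,5) (1,5)
{Lo/U/In/M, Lo/U/In/R} → row (2,2) (2,2) (5,7) (5,7) (1,3) (1,3)
{Lo/D/Out/M, Lo/D/Out/R} → row (2,2) (2,2) (3,6) (3,6) (1,5) (1,5)
{Lo/D/In/M, Lo/D/In/R} → row (2,2) (2,2) (3,6) (3,6) (1,3) (1,3)
{Mid/U/Out/M, Mid/U/In/M, Mid/D/Out/M, Mid/D/In/M} → row (6,1) (5,1) (6,1) (5,1) (6,1) (5,1)
{Mid/U/Out/R, Mid/U/In/R, Mid/D/Out/R, Mid/D/In/R} → row (6,1) (4,2) (6,1) (4,2) (6,1) (4,2)
That's 6 distinct rows out of 16 strategies.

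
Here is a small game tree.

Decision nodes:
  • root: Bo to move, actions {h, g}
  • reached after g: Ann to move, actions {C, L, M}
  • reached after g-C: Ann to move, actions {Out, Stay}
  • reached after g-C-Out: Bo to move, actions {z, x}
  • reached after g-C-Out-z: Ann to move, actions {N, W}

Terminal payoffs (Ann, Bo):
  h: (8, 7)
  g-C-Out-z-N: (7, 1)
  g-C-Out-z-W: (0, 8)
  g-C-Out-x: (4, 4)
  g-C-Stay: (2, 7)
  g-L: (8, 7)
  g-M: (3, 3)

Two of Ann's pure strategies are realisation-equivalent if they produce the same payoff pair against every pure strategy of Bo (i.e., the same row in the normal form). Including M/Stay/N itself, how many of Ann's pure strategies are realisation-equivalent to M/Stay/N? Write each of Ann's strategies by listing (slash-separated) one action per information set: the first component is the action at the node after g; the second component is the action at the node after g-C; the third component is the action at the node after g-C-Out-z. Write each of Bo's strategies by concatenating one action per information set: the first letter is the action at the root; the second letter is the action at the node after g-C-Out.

Row for M/Stay/N (columns hz, hx, gz, gx): (8,7) (8,7) (3,3) (3,3).
Under M/Stay/N, Ann's choice at the node after g-C and at the node after g-C-Out-z can never be reached regardless of what Bo does, so varying those choices leaves every outcome unchanged.
Holding the reachable choices fixed and varying the unreachable ones freely already gives 2 × 2 = 4 equivalent strategies.
No other strategy reproduces this row, so those 4 are the full class: M/Out/N, M/Out/W, M/Stay/N, M/Stay/W.

4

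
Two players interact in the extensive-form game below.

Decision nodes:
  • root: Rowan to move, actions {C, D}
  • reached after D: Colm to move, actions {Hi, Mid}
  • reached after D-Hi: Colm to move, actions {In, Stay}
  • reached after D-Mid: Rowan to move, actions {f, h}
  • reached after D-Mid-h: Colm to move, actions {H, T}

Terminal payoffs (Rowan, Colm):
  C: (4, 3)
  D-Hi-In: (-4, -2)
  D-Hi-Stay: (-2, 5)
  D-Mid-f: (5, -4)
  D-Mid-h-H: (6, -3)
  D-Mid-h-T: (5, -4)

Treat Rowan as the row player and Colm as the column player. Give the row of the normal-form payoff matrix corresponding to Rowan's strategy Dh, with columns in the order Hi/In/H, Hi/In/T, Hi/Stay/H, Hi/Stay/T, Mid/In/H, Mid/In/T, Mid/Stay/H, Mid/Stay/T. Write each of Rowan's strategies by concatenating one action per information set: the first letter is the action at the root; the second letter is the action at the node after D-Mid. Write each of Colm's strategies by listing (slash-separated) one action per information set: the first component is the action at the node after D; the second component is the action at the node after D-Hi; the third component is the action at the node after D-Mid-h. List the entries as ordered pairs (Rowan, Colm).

(-4,-2) (-4,-2) (-2,5) (-2,5) (6,-3) (5,-4) (6,-3) (5,-4)

vs Hi/In/H: Rowan plays D → Colm plays Hi at [D] → Colm plays In at [D-Hi] → (-4, -2)
vs Hi/In/T: Rowan plays D → Colm plays Hi at [D] → Colm plays In at [D-Hi] → (-4, -2)
vs Hi/Stay/H: Rowan plays D → Colm plays Hi at [D] → Colm plays Stay at [D-Hi] → (-2, 5)
vs Hi/Stay/T: Rowan plays D → Colm plays Hi at [D] → Colm plays Stay at [D-Hi] → (-2, 5)
vs Mid/In/H: Rowan plays D → Colm plays Mid at [D] → Rowan plays h at [D-Mid] → Colm plays H at [D-Mid-h] → (6, -3)
vs Mid/In/T: Rowan plays D → Colm plays Mid at [D] → Rowan plays h at [D-Mid] → Colm plays T at [D-Mid-h] → (5, -4)
vs Mid/Stay/H: Rowan plays D → Colm plays Mid at [D] → Rowan plays h at [D-Mid] → Colm plays H at [D-Mid-h] → (6, -3)
vs Mid/Stay/T: Rowan plays D → Colm plays Mid at [D] → Rowan plays h at [D-Mid] → Colm plays T at [D-Mid-h] → (5, -4)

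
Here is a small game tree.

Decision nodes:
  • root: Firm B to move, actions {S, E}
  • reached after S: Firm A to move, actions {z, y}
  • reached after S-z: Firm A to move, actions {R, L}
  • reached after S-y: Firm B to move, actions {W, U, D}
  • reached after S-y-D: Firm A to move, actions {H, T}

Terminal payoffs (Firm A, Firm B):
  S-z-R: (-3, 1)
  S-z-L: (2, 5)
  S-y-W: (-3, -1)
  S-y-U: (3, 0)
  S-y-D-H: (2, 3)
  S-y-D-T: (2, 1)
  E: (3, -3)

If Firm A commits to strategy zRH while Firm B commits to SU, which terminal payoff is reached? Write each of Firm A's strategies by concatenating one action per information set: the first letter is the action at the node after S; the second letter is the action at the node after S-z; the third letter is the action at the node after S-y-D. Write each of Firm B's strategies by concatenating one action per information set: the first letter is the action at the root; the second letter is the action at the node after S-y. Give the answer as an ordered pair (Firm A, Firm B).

(-3, 1)

Trace the play path from the root:
  Firm B plays S
  Firm A plays z at [S]
  Firm A plays R at [S-z]
→ terminal payoff (-3, 1).
(Firm A's choice at the node after S-y-D is never reached on this path, so it doesn't affect the outcome.)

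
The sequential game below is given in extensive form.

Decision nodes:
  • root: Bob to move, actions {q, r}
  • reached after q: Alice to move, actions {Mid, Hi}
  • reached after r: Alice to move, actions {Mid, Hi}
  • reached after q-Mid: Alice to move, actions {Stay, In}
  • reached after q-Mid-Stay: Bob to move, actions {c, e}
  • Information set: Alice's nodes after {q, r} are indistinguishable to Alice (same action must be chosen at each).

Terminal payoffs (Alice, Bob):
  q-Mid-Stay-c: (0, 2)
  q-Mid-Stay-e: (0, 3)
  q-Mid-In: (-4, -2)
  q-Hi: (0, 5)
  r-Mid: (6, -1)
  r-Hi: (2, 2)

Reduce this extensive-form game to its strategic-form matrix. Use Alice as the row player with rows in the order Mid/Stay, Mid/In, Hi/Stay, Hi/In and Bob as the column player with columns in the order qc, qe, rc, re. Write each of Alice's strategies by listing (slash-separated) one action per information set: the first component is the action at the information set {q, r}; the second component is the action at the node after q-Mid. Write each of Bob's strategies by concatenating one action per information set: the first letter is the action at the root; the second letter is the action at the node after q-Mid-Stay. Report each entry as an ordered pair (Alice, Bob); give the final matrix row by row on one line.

Mid/Stay: (0,2) (0,3) (6,-1) (6,-1) | Mid/In: (-4,-2) (-4,-2) (6,-1) (6,-1) | Hi/Stay: (0,5) (0,5) (2,2) (2,2) | Hi/In: (0,5) (0,5) (2,2) (2,2)

               qc       qe       rc       re
Mid/Stay    (0,2)    (0,3)   (6,-1)   (6,-1)
  Mid/In  (-4,-2)  (-4,-2)   (6,-1)   (6,-1)
 Hi/Stay    (0,5)    (0,5)    (2,2)    (2,2)
   Hi/In    (0,5)    (0,5)    (2,2)    (2,2)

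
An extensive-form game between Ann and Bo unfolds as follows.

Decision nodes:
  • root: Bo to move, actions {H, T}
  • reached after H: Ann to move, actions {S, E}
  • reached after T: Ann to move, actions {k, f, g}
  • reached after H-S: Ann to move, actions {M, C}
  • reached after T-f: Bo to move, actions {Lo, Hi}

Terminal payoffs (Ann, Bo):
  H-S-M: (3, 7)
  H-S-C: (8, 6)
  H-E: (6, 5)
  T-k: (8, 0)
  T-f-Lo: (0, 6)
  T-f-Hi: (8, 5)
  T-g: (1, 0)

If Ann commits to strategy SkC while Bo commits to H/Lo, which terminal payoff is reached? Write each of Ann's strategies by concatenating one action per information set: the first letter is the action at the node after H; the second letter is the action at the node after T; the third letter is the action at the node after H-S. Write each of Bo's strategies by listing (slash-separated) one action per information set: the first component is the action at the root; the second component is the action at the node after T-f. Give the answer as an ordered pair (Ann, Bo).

(8, 6)

Trace the play path from the root:
  Bo plays H
  Ann plays S at [H]
  Ann plays C at [H-S]
→ terminal payoff (8, 6).
(Ann's choice at the node after T is never reached on this path, so it doesn't affect the outcome.)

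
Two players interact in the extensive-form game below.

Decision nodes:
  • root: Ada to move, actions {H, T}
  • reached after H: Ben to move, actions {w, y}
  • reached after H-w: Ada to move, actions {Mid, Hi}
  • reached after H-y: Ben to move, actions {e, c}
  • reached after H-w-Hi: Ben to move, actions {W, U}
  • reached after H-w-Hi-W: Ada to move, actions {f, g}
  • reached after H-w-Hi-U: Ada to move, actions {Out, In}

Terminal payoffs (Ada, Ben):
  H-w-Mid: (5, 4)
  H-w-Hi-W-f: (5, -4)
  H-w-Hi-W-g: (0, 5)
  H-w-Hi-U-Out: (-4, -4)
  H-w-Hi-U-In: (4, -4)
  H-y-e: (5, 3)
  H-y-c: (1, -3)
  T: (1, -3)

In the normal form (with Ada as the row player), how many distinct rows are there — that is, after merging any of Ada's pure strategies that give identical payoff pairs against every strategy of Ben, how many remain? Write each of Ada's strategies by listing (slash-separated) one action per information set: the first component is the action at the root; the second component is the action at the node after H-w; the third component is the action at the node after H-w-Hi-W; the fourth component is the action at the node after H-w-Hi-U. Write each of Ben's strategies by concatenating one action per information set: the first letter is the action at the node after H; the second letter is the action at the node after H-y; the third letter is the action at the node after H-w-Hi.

6

Ada has 16 pure strategies: H/Mid/f/Out, H/Mid/f/In, H/Mid/g/Out, H/Mid/g/In, H/Hi/f/Out, H/Hi/f/In, H/Hi/g/Out, H/Hi/g/In, T/Mid/f/Out, T/Mid/f/In, T/Mid/g/Out, T/Mid/g/In, T/Hi/f/Out, T/Hi/f/In, T/Hi/g/Out, T/Hi/g/In. Columns: weW, weU, wcW, wcU, yeW, yeU, ycW, ycU.
{H/Mid/f/Out, H/Mid/f/In, H/Mid/g/Out, H/Mid/g/In} → row (5,4) (5,4) (5,4) (5,4) (5,3) (5,3) (1,-3) (1,-3)
{H/Hi/f/Out} → row (5,-4) (-4,-4) (5,-4) (-4,-4) (5,3) (5,3) (1,-3) (1,-3)
{H/Hi/f/In} → row (5,-4) (4,-4) (5,-4) (4,-4) (5,3) (5,3) (1,-3) (1,-3)
{H/Hi/g/Out} → row (0,5) (-4,-4) (0,5) (-4,-4) (5,3) (5,3) (1,-3) (1,-3)
{H/Hi/g/In} → row (0,5) (4,-4) (0,5) (4,-4) (5,3) (5,3) (1,-3) (1,-3)
{T/Mid/f/Out, T/Mid/f/In, T/Mid/g/Out, T/Mid/g/In, T/Hi/f/Out, T/Hi/f/In, T/Hi/g/Out, T/Hi/g/In} → row (1,-3) (1,-3) (1,-3) (1,-3) (1,-3) (1,-3) (1,-3) (1,-3)
That's 6 distinct rows out of 16 strategies.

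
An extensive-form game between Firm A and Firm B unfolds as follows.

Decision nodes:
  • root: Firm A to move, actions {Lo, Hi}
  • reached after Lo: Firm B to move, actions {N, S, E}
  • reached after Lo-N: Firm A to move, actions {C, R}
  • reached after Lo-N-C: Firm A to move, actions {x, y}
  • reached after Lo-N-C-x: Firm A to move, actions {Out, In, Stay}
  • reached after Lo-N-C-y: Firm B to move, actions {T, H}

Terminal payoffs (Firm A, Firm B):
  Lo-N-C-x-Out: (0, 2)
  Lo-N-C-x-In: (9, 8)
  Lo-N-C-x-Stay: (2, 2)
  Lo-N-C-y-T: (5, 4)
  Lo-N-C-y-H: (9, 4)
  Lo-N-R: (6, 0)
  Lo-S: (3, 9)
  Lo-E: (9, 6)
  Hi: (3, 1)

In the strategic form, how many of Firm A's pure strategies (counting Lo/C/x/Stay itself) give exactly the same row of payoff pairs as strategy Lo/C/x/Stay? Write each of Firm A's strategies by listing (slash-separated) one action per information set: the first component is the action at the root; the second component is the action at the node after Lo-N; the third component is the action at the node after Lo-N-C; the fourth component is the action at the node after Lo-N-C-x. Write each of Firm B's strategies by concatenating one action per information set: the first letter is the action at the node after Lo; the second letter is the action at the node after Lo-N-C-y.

Row for Lo/C/x/Stay (columns NT, NH, ST, SH, ET, EH): (2,2) (2,2) (3,9) (3,9) (9,6) (9,6).
Every one of Firm A's information sets is on the play path for some reply by Firm B when Firm A follows Lo/C/x/Stay.
Changing the action at any of them therefore changes at least one column, so only Lo/C/x/Stay itself gives this row.

1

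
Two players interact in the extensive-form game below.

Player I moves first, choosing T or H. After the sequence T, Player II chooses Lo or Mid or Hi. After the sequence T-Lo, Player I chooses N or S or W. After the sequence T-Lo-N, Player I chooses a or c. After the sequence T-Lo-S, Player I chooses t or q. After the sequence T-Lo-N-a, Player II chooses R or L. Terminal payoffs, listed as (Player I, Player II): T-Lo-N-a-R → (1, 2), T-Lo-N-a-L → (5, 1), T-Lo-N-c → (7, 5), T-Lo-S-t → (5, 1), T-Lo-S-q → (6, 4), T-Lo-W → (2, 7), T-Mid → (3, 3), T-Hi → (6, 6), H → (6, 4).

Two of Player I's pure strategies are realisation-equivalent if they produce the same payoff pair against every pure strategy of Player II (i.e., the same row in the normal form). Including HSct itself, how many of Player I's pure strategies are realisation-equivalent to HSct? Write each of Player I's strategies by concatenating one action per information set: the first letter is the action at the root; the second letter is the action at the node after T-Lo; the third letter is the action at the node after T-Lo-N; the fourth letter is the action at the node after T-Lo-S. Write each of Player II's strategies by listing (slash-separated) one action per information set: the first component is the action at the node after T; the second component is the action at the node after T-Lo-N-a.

12

Row for HSct (columns Lo/R, Lo/L, Mid/R, Mid/L, Hi/R, Hi/L): (6,4) (6,4) (6,4) (6,4) (6,4) (6,4).
Under HSct, Player I's choice at the node after T-Lo and at the node after T-Lo-N and at the node after T-Lo-S can never be reached regardless of what Player II does, so varying those choices leaves every outcome unchanged.
Holding the reachable choices fixed and varying the unreachable ones freely already gives 3 × 2 × 2 = 12 equivalent strategies.
No other strategy reproduces this row, so those 12 are the full class: HNat, HNaq, HNct, HNcq, HSat, HSaq, HSct, HScq, HWat, HWaq, HWct, HWcq.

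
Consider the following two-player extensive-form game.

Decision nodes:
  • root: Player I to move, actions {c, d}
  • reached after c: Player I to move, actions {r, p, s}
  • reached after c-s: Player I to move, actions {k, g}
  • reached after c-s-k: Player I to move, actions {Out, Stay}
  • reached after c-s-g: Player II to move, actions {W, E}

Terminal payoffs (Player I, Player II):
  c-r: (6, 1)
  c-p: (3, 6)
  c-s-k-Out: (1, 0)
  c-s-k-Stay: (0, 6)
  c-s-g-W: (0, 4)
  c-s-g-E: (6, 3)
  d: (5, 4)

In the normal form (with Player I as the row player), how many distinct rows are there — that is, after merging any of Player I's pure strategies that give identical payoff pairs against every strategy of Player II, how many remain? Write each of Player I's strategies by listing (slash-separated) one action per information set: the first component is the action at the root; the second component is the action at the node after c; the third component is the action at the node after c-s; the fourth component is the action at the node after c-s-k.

6

Player I has 24 pure strategies: c/r/k/Out, c/r/k/Stay, c/r/g/Out, c/r/g/Stay, c/p/k/Out, c/p/k/Stay, c/p/g/Out, c/p/g/Stay, c/s/k/Out, c/s/k/Stay, c/s/g/Out, c/s/g/Stay, d/r/k/Out, d/r/k/Stay, d/r/g/Out, d/r/g/Stay, d/p/k/Out, d/p/k/Stay, d/p/g/Out, d/p/g/Stay, d/s/k/Out, d/s/k/Stay, d/s/g/Out, d/s/g/Stay. Columns: W, E.
{c/r/k/Out, c/r/k/Stay, c/r/g/Out, c/r/g/Stay} → row (6,1) (6,1)
{c/p/k/Out, c/p/k/Stay, c/p/g/Out, c/p/g/Stay} → row (3,6) (3,6)
{c/s/k/Out} → row (1,0) (1,0)
{c/s/k/Stay} → row (0,6) (0,6)
{c/s/g/Out, c/s/g/Stay} → row (0,4) (6,3)
{d/r/k/Out, d/r/k/Stay, d/r/g/Out, d/r/g/Stay, d/p/k/Out, d/p/k/Stay, d/p/g/Out, d/p/g/Stay, d/s/k/Out, d/s/k/Stay, d/s/g/Out, d/s/g/Stay} → row (5,4) (5,4)
That's 6 distinct rows out of 24 strategies.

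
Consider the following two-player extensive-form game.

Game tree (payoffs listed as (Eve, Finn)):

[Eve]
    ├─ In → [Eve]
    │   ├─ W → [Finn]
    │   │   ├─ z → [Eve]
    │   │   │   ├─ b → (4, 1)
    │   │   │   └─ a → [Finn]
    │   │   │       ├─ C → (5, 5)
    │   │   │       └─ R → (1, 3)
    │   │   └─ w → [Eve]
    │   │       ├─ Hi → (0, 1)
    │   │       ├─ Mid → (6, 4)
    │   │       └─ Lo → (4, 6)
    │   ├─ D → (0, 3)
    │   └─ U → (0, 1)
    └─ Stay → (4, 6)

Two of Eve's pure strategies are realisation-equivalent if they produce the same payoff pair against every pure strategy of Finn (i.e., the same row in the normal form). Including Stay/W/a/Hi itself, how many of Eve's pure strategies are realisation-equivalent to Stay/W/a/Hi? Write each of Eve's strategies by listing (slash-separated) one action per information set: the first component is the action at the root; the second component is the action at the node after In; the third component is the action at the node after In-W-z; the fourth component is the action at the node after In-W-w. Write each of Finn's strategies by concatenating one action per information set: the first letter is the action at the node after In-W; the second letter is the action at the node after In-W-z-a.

18

Row for Stay/W/a/Hi (columns zC, zR, wC, wR): (4,6) (4,6) (4,6) (4,6).
Under Stay/W/a/Hi, Eve's choice at the node after In and at the node after In-W-z and at the node after In-W-w can never be reached regardless of what Finn does, so varying those choices leaves every outcome unchanged.
Holding the reachable choices fixed and varying the unreachable ones freely already gives 3 × 2 × 3 = 18 equivalent strategies.
No other strategy reproduces this row, so those 18 are the full class: Stay/W/b/Hi, Stay/W/b/Mid, Stay/W/b/Lo, Stay/W/a/Hi, Stay/W/a/Mid, Stay/W/a/Lo, Stay/D/b/Hi, Stay/D/b/Mid, Stay/D/b/Lo, Stay/D/a/Hi, Stay/D/a/Mid, Stay/D/a/Lo, Stay/U/b/Hi, Stay/U/b/Mid, Stay/U/b/Lo, Stay/U/a/Hi, Stay/U/a/Mid, Stay/U/a/Lo.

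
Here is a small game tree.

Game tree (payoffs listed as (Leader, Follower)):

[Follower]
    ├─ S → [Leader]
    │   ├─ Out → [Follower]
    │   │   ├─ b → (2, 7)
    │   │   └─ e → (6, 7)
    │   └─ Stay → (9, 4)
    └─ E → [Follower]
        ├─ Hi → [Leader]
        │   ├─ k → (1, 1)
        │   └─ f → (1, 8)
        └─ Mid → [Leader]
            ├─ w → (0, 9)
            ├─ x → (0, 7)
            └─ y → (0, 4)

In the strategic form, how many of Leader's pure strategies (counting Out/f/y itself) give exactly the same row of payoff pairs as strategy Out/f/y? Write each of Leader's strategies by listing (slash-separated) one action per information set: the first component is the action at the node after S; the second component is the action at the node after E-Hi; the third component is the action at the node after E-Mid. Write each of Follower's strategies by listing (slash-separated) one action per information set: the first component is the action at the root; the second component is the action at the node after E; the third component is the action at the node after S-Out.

Row for Out/f/y (columns S/Hi/b, S/Hi/e, S/Mid/b, S/Mid/e, E/Hi/b, E/Hi/e, E/Mid/b, E/Mid/e): (2,7) (6,7) (2,7) (6,7) (1,8) (1,8) (0,4) (0,4).
Every one of Leader's information sets is on the play path for some reply by Follower when Leader follows Out/f/y.
Changing the action at any of them therefore changes at least one column, so only Out/f/y itself gives this row.

1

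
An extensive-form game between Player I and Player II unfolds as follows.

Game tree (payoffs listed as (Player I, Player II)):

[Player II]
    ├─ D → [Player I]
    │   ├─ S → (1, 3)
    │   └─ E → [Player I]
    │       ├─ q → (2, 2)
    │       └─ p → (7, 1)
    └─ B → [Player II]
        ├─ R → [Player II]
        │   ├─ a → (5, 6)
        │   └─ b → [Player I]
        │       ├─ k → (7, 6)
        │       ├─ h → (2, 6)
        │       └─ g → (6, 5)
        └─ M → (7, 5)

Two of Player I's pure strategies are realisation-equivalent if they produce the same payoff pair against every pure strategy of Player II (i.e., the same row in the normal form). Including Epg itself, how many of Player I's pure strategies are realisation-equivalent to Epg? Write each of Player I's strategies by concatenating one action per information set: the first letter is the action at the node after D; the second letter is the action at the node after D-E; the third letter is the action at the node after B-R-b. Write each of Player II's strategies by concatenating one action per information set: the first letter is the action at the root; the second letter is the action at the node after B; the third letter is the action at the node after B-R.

1

Row for Epg (columns DRa, DRb, DMa, DMb, BRa, BRb, BMa, BMb): (7,1) (7,1) (7,1) (7,1) (5,6) (6,5) (7,5) (7,5).
Every one of Player I's information sets is on the play path for some reply by Player II when Player I follows Epg.
Changing the action at any of them therefore changes at least one column, so only Epg itself gives this row.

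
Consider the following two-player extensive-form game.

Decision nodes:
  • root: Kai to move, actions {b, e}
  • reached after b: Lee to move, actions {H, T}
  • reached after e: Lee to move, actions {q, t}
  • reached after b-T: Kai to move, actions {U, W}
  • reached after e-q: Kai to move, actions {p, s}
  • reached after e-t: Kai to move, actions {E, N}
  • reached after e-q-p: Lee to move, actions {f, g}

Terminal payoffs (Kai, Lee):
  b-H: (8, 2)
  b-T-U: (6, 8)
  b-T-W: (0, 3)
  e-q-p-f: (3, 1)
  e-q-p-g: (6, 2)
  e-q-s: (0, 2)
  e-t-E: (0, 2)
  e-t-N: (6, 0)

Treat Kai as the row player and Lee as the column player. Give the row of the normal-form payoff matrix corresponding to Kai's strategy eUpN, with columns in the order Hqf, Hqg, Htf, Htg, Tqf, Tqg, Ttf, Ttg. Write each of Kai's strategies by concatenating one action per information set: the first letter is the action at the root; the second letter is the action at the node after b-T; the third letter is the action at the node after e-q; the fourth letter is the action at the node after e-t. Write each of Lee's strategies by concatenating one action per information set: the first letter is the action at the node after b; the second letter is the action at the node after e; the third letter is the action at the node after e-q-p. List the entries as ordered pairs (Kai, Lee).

(3,1) (6,2) (6,0) (6,0) (3,1) (6,2) (6,0) (6,0)

vs Hqf: Kai plays e → Lee plays q at [e] → Kai plays p at [e-q] → Lee plays f at [e-q-p] → (3, 1)
vs Hqg: Kai plays e → Lee plays q at [e] → Kai plays p at [e-q] → Lee plays g at [e-q-p] → (6, 2)
vs Htf: Kai plays e → Lee plays t at [e] → Kai plays N at [e-t] → (6, 0)
vs Htg: Kai plays e → Lee plays t at [e] → Kai plays N at [e-t] → (6, 0)
vs Tqf: Kai plays e → Lee plays q at [e] → Kai plays p at [e-q] → Lee plays f at [e-q-p] → (3, 1)
vs Tqg: Kai plays e → Lee plays q at [e] → Kai plays p at [e-q] → Lee plays g at [e-q-p] → (6, 2)
vs Ttf: Kai plays e → Lee plays t at [e] → Kai plays N at [e-t] → (6, 0)
vs Ttg: Kai plays e → Lee plays t at [e] → Kai plays N at [e-t] → (6, 0)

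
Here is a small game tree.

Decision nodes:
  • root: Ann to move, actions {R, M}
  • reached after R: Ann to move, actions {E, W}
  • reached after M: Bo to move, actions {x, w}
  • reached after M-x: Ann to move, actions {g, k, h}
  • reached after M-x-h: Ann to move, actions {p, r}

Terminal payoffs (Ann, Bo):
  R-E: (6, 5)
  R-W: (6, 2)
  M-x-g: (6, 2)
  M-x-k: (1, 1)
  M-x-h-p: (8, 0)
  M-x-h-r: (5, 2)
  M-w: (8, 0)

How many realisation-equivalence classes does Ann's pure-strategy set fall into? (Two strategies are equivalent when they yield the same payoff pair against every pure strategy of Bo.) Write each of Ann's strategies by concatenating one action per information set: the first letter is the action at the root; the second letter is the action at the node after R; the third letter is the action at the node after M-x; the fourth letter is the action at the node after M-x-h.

6

Ann has 24 pure strategies: REgp, REgr, REkp, REkr, REhp, REhr, RWgp, RWgr, RWkp, RWkr, RWhp, RWhr, MEgp, MEgr, MEkp, MEkr, MEhp, MEhr, MWgp, MWgr, MWkp, MWkr, MWhp, MWhr. Columns: x, w.
{REgp, REgr, REkp, REkr, REhp, REhr} → row (6,5) (6,5)
{RWgp, RWgr, RWkp, RWkr, RWhp, RWhr} → row (6,2) (6,2)
{MEgp, MEgr, MWgp, MWgr} → row (6,2) (8,0)
{MEkp, MEkr, MWkp, MWkr} → row (1,1) (8,0)
{MEhp, MWhp} → row (8,0) (8,0)
{MEhr, MWhr} → row (5,2) (8,0)
That's 6 distinct rows out of 24 strategies.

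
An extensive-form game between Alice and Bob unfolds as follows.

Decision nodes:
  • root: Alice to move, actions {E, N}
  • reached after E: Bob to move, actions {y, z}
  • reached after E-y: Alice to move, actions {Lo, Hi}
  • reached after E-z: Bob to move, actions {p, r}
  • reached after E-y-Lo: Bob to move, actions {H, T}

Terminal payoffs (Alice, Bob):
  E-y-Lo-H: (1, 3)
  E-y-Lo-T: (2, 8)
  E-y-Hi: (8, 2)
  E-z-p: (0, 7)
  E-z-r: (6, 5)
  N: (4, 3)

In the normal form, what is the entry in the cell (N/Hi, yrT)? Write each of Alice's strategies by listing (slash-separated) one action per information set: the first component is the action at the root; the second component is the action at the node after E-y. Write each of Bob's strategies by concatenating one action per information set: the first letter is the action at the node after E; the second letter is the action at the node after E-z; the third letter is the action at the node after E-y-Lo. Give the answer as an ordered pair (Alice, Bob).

(4, 3)

Trace the play path from the root:
  Alice plays N
→ terminal payoff (4, 3).
(Alice's choice at the node after E-y is never reached on this path, so it doesn't affect the outcome.)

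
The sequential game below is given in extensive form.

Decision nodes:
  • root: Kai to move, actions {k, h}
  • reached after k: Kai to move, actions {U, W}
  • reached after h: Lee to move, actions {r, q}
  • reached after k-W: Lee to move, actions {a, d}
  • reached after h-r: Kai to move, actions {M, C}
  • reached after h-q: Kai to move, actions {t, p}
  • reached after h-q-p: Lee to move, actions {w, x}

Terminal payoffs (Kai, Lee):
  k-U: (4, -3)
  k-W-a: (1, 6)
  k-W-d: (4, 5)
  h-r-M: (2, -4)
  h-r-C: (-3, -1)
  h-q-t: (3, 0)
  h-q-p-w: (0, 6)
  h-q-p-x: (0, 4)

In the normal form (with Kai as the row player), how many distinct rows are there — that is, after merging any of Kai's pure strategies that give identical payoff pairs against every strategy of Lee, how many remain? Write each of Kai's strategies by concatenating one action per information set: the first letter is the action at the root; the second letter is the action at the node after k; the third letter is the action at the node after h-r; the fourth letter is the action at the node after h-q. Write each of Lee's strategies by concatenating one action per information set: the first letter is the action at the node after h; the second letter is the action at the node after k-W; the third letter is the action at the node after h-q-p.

6

Kai has 16 pure strategies: kUMt, kUMp, kUCt, kUCp, kWMt, kWMp, kWCt, kWCp, hUMt, hUMp, hUCt, hUCp, hWMt, hWMp, hWCt, hWCp. Columns: raw, rax, rdw, rdx, qaw, qax, qdw, qdx.
{kUMt, kUMp, kUCt, kUCp} → row (4,-3) (4,-3) (4,-3) (4,-3) (4,-3) (4,-3) (4,-3) (4,-3)
{kWMt, kWMp, kWCt, kWCp} → row (1,6) (1,6) (4,5) (4,5) (1,6) (1,6) (4,5) (4,5)
{hUMt, hWMt} → row (2,-4) (2,-4) (2,-4) (2,-4) (3,0) (3,0) (3,0) (3,0)
{hUMp, hWMp} → row (2,-4) (2,-4) (2,-4) (2,-4) (0,6) (0,4) (0,6) (0,4)
{hUCt, hWCt} → row (-3,-1) (-3,-1) (-3,-1) (-3,-1) (3,0) (3,0) (3,0) (3,0)
{hUCp, hWCp} → row (-3,-1) (-3,-1) (-3,-1) (-3,-1) (0,6) (0,4) (0,6) (0,4)
That's 6 distinct rows out of 16 strategies.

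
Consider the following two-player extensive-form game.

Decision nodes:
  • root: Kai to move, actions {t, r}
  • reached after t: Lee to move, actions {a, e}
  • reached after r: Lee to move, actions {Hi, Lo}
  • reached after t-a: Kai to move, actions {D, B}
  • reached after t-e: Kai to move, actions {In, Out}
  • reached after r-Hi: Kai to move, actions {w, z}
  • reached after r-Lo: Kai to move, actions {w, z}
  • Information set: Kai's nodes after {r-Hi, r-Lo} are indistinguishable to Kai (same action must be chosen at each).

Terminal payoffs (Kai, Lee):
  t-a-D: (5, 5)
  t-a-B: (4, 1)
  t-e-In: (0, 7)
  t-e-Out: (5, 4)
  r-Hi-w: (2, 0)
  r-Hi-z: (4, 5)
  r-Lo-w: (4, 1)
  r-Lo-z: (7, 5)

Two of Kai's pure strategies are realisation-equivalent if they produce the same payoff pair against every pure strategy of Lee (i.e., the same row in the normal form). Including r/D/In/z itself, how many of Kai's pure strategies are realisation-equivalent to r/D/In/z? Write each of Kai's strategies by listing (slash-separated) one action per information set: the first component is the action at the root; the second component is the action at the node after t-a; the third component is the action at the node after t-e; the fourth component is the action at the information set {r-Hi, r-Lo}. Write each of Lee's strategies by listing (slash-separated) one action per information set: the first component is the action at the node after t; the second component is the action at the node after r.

4

Row for r/D/In/z (columns a/Hi, a/Lo, e/Hi, e/Lo): (4,5) (7,5) (4,5) (7,5).
Under r/D/In/z, Kai's choice at the node after t-a and at the node after t-e can never be reached regardless of what Lee does, so varying those choices leaves every outcome unchanged.
Holding the reachable choices fixed and varying the unreachable ones freely already gives 2 × 2 = 4 equivalent strategies.
No other strategy reproduces this row, so those 4 are the full class: r/D/In/z, r/D/Out/z, r/B/In/z, r/B/Out/z.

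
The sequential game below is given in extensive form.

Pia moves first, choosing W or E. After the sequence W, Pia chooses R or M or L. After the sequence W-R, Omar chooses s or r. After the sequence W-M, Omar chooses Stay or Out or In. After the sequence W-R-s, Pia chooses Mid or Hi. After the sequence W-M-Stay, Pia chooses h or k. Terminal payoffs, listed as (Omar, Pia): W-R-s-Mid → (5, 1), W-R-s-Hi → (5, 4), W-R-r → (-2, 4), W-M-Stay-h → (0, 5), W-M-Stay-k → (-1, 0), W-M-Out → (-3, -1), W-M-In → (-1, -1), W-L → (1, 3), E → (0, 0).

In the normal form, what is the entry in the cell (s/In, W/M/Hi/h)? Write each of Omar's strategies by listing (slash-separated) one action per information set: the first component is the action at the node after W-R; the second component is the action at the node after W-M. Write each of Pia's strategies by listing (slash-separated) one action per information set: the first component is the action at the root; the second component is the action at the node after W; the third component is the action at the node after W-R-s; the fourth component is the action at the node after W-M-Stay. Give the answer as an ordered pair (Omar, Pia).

(-1, -1)

Trace the play path from the root:
  Pia plays W
  Pia plays M at [W]
  Omar plays In at [W-M]
→ terminal payoff (-1, -1).
(Omar's choice at the node after W-R is never reached on this path, so it doesn't affect the outcome.)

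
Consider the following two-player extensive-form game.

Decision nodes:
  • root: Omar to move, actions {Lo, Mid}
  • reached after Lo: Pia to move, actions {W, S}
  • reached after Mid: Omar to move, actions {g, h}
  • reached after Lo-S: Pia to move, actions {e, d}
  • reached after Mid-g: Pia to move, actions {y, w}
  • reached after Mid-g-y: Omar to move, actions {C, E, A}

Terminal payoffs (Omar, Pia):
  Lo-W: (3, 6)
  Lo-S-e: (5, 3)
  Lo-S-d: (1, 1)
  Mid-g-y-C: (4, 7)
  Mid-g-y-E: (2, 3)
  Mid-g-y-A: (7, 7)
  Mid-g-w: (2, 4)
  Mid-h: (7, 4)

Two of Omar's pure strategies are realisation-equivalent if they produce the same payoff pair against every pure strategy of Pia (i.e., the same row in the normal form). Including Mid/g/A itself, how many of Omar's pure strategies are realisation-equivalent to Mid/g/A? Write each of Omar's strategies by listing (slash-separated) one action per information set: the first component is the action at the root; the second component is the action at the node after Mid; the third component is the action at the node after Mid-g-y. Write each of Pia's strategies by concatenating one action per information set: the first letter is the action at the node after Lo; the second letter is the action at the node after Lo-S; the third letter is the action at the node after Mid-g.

Row for Mid/g/A (columns Wey, Wew, Wdy, Wdw, Sey, Sew, Sdy, Sdw): (7,7) (2,4) (7,7) (2,4) (7,7) (2,4) (7,7) (2,4).
Every one of Omar's information sets is on the play path for some reply by Pia when Omar follows Mid/g/A.
Changing the action at any of them therefore changes at least one column, so only Mid/g/A itself gives this row.

1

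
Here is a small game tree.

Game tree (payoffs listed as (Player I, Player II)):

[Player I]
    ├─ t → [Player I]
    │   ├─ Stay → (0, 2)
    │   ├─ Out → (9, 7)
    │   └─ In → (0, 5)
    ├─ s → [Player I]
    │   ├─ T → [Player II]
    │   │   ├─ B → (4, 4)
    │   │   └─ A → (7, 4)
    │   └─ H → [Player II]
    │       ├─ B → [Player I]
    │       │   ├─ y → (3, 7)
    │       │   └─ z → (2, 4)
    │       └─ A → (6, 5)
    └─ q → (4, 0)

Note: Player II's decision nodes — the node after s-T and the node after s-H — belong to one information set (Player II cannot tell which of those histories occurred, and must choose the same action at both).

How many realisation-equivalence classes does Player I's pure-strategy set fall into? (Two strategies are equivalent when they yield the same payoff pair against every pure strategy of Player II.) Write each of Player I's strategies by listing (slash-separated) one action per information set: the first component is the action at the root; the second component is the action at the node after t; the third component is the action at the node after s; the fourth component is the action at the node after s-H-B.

7

Player I has 36 pure strategies: t/Stay/T/y, t/Stay/T/z, t/Stay/H/y, t/Stay/H/z, t/Out/T/y, t/Out/T/z, t/Out/H/y, t/Out/H/z, t/In/T/y, t/In/T/z, t/In/H/y, t/In/H/z, s/Stay/T/y, s/Stay/T/z, s/Stay/H/y, s/Stay/H/z, s/Out/T/y, s/Out/T/z, s/Out/H/y, s/Out/H/z, s/In/T/y, s/In/T/z, s/In/H/y, s/In/H/z, q/Stay/T/y, q/Stay/T/z, q/Stay/H/y, q/Stay/H/z, q/Out/T/y, q/Out/T/z, q/Out/H/y, q/Out/H/z, q/In/T/y, q/In/T/z, q/In/H/y, q/In/H/z. Columns: B, A.
{t/Stay/T/y, t/Stay/T/z, t/Stay/H/y, t/Stay/H/z} → row (0,2) (0,2)
{t/Out/T/y, t/Out/T/z, t/Out/H/y, t/Out/H/z} → row (9,7) (9,7)
{t/In/T/y, t/In/T/z, t/In/H/y, t/In/H/z} → row (0,5) (0,5)
{s/Stay/T/y, s/Stay/T/z, s/Out/T/y, s/Out/T/z, s/In/T/y, s/In/T/z} → row (4,4) (7,4)
{s/Stay/H/y, s/Out/H/y, s/In/H/y} → row (3,7) (6,5)
{s/Stay/H/z, s/Out/H/z, s/In/H/z} → row (2,4) (6,5)
{q/Stay/T/y, q/Stay/T/z, q/Stay/H/y, q/Stay/H/z, q/Out/T/y, q/Out/T/z, q/Out/H/y, q/Out/H/z, q/In/T/y, q/In/T/z, q/In/H/y, q/In/H/z} → row (4,0) (4,0)
That's 7 distinct rows out of 36 strategies.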